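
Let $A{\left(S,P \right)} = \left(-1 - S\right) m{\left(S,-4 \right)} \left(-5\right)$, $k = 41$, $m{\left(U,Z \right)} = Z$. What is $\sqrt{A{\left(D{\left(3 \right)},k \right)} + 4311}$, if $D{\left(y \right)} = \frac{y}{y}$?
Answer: $\sqrt{4271} \approx 65.353$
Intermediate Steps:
$D{\left(y \right)} = 1$
$A{\left(S,P \right)} = -20 - 20 S$ ($A{\left(S,P \right)} = \left(-1 - S\right) \left(-4\right) \left(-5\right) = \left(4 + 4 S\right) \left(-5\right) = -20 - 20 S$)
$\sqrt{A{\left(D{\left(3 \right)},k \right)} + 4311} = \sqrt{\left(-20 - 20\right) + 4311} = \sqrt{-40 + 4311} = \sqrt{4271}$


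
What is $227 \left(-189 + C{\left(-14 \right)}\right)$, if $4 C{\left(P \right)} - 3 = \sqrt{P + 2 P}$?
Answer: $- \frac{170931}{4} + \frac{227 i \sqrt{42}}{4} \approx -42733.0 + 367.78 i$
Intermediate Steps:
$C{\left(P \right)} = \frac{3}{4} + \frac{\sqrt{3} \sqrt{P}}{4}$ ($C{\left(P \right)} = \frac{3}{4} + \frac{\sqrt{P + 2 P}}{4} = \frac{3}{4} + \frac{\sqrt{3 P}}{4} = \frac{3}{4} + \frac{\sqrt{3} \sqrt{P}}{4}$)
$227 \left(-189 + C{\left(-14 \right)}\right) = 227 \left(-189 + \left(\frac{3}{4} + \frac{\sqrt{3} \sqrt{-14}}{4}\right)\right) = 227 \left(-189 + \left(\frac{3}{4} + \frac{\sqrt{3} i \sqrt{14}}{4}\right)\right) = 227 \left(-189 + \left(\frac{3}{4} + \frac{i \sqrt{42}}{4}\right)\right) = 227 \left(- \frac{753}{4} + \frac{i \sqrt{42}}{4}\right) = - \frac{170931}{4} + \frac{227 i \sqrt{42}}{4}$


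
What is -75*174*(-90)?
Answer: 1174500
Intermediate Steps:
-75*174*(-90) = -13050*(-90) = 1174500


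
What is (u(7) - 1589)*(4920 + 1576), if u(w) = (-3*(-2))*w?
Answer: -10049312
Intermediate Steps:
u(w) = 6*w
(u(7) - 1589)*(4920 + 1576) = (6*7 - 1589)*(4920 + 1576) = (42 - 1589)*6496 = -1547*6496 = -10049312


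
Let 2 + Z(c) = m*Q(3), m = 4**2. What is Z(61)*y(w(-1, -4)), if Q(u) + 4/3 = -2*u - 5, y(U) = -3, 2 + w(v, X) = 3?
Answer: 598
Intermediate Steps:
m = 16
w(v, X) = 1 (w(v, X) = -2 + 3 = 1)
Q(u) = -19/3 - 2*u (Q(u) = -4/3 + (-2*u - 5) = -4/3 + (-5 - 2*u) = -19/3 - 2*u)
Z(c) = -598/3 (Z(c) = -2 + 16*(-19/3 - 2*3) = -2 + 16*(-19/3 - 6) = -2 + 16*(-37/3) = -2 - 592/3 = -598/3)
Z(61)*y(w(-1, -4)) = -598/3*(-3) = 598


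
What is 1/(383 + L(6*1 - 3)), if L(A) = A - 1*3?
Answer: 1/383 ≈ 0.0026110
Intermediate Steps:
L(A) = -3 + A (L(A) = A - 3 = -3 + A)
1/(383 + L(6*1 - 3)) = 1/(383 + (-3 + (6*1 - 3))) = 1/(383 + (-3 + (6 - 3))) = 1/(383 + (-3 + 3)) = 1/(383 + 0) = 1/383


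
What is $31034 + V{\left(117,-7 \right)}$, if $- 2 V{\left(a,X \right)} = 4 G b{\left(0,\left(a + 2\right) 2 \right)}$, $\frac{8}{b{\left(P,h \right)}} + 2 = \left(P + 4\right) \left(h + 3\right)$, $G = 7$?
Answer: $\frac{14927298}{481} \approx 31034.0$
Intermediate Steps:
$b{\left(P,h \right)} = \frac{8}{-2 + \left(3 + h\right) \left(4 + P\right)}$ ($b{\left(P,h \right)} = \frac{8}{-2 + \left(P + 4\right) \left(h + 3\right)} = \frac{8}{-2 + \left(4 + P\right) \left(3 + h\right)} = \frac{8}{-2 + \left(3 + h\right) \left(4 + P\right)}$)
$V{\left(a,X \right)} = - \frac{112}{26 + 8 a}$ ($V{\left(a,X \right)} = - \frac{4 \cdot 7 \frac{8}{10 + 3 \cdot 0 + 4 \left(a + 2\right) 2 + 0 \left(a + 2\right) 2}}{2} = - \frac{28 \frac{8}{10 + 0 + 4 \left(2 + a\right) 2 + 0 \left(2 + a\right) 2}}{2} = - \frac{28 \frac{8}{10 + 0 + 4 \left(4 + 2 a\right) + 0 \left(4 + 2 a\right)}}{2} = - \frac{28 \frac{8}{10 + 0 + \left(16 + 8 a\right) + 0}}{2} = - \frac{28 \frac{8}{26 + 8 a}}{2} = - \frac{224 \frac{1}{26 + 8 a}}{2} = - \frac{112}{26 + 8 a}$)
$31034 + V{\left(117,-7 \right)} = 31034 - \frac{56}{13 + 4 \cdot 117} = 31034 - \frac{56}{13 + 468} = 31034 - \frac{56}{481} = \frac{14927298}{481}$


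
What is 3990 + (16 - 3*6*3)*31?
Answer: 2812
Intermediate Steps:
3990 + (16 - 3*6*3)*31 = 3990 + (16 - 18*3)*31 = 3990 + (16 - 54)*31 = 3990 - 38*31 = 3990 - 1178 = 2812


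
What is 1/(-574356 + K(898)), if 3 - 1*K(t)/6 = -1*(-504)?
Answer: -1/577362 ≈ -1.7320e-6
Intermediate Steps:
K(t) = -3006 (K(t) = 18 - (-6)*(-504) = 18 - 6*504 = 18 - 3024 = -3006)
1/(-574356 + K(898)) = 1/(-574356 - 3006) = 1/(-577362) = -1/577362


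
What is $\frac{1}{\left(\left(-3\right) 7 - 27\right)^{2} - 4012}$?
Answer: $- \frac{1}{1708} \approx -0.00058548$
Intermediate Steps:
$\frac{1}{\left(\left(-3\right) 7 - 27\right)^{2} - 4012} = \frac{1}{\left(-21 - 27\right)^{2} - 4012} = \frac{1}{\left(-48\right)^{2} - 4012} = \frac{1}{2304 - 4012} = \frac{1}{-1708} = - \frac{1}{1708}$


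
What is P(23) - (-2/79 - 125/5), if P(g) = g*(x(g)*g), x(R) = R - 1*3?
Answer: 837797/79 ≈ 10605.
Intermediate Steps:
x(R) = -3 + R (x(R) = R - 3 = -3 + R)
P(g) = g²*(-3 + g) (P(g) = g*((-3 + g)*g) = g*(g*(-3 + g)) = g²*(-3 + g))
P(23) - (-2/79 - 125/5) = 23²*(-3 + 23) - (-2/79 - 125/5) = 529*20 - (-2*1/79 - 125*⅕) = 10580 - (-2/79 - 25) = 10580 - 1*(-1977/79) = 10580 + 1977/79 = 837797/79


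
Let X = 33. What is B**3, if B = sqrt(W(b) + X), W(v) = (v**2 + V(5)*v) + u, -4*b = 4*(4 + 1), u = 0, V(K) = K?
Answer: 33*sqrt(33) ≈ 189.57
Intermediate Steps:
b = -5 (b = -(4 + 1) = -5 ≈ -5.0000)
W(v) = v**2 + 5*v (W(v) = (v**2 + 5*v) + 0 = v**2 + 5*v)
B = sqrt(33) (B = sqrt(-5*(5 - 5) + 33) = sqrt(-5*0 + 33) = sqrt(0 + 33) = sqrt(33) ≈ 5.7446)
B**3 = (sqrt(33))**3 = 33*sqrt(33)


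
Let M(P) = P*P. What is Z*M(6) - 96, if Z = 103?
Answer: 3612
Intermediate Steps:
M(P) = P²
Z*M(6) - 96 = 103*6² - 96 = 103*36 - 96 = 3708 - 96 = 3612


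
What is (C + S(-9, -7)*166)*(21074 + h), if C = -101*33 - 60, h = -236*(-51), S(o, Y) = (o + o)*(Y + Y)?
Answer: 1272715290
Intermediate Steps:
S(o, Y) = 4*Y*o (S(o, Y) = (2*o)*(2*Y) = 4*Y*o)
h = 12036
C = -3393 (C = -3333 - 60 = -3393)
(C + S(-9, -7)*166)*(21074 + h) = (-3393 + (4*(-7)*(-9))*166)*(21074 + 12036) = (-3393 + 252*166)*33110 = (-3393 + 41832)*33110 = 38439*33110 = 1272715290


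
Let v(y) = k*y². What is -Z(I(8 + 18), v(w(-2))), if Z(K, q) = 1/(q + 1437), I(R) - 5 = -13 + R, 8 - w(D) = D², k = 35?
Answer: -1/1997 ≈ -0.00050075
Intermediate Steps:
w(D) = 8 - D²
I(R) = -8 + R (I(R) = 5 + (-13 + R) = -8 + R)
v(y) = 35*y²
Z(K, q) = 1/(1437 + q)
-Z(I(8 + 18), v(w(-2))) = -1/(1437 + 35*(8 - 1*(-2)²)²) = -1/(1437 + 35*(8 - 1*4)²) = -1/(1437 + 35*(8 - 4)²) = -1/(1437 + 35*4²) = -1/(1437 + 35*16) = -1/(1437 + 560) = -1/1997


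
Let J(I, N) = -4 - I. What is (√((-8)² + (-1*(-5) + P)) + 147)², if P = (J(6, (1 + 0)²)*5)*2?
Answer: (147 + I*√31)² ≈ 21578.0 + 1636.9*I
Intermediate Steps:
P = -100 (P = ((-4 - 1*6)*5)*2 = ((-4 - 6)*5)*2 = -10*5*2 = -50*2 = -100)
(√((-8)² + (-1*(-5) + P)) + 147)² = (√((-8)² + (-1*(-5) - 100)) + 147)² = (√(64 + (5 - 100)) + 147)² = (√(64 - 95) + 147)² = (√(-31) + 147)² = (I*√31 + 147)² = (147 + I*√31)²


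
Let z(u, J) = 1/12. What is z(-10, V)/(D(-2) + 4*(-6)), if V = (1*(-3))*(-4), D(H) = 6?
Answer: -1/216 ≈ -0.0046296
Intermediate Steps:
V = 12 (V = -3*(-4) = 12)
z(u, J) = 1/12
z(-10, V)/(D(-2) + 4*(-6)) = (1/12)/(6 + 4*(-6)) = (1/12)/(6 - 24) = (1/12)/(-18) = -1/18*1/12 = -1/216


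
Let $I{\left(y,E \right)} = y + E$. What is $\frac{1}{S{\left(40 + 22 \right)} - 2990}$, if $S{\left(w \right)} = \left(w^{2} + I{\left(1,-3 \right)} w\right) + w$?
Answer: $\frac{1}{792} \approx 0.0012626$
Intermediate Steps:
$I{\left(y,E \right)} = E + y$
$S{\left(w \right)} = w^{2} - w$ ($S{\left(w \right)} = \left(w^{2} + \left(-3 + 1\right) w\right) + w = \left(w^{2} - 2 w\right) + w = w^{2} - w$)
$\frac{1}{S{\left(40 + 22 \right)} - 2990} = \frac{1}{\left(40 + 22\right) \left(-1 + \left(40 + 22\right)\right) - 2990} = \frac{1}{62 \left(-1 + 62\right) - 2990} = \frac{1}{62 \cdot 61 - 2990} = \frac{1}{3782 - 2990} = \frac{1}{792}$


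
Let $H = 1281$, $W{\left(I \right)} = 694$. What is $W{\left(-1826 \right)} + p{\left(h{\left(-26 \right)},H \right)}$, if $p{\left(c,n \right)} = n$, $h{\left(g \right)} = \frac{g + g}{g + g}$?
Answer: $1975$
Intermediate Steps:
$h{\left(g \right)} = 1$ ($h{\left(g \right)} = \frac{2 g}{2 g} = 2 g \frac{1}{2 g} = 1$)
$W{\left(-1826 \right)} + p{\left(h{\left(-26 \right)},H \right)} = 694 + 1281 = 1975$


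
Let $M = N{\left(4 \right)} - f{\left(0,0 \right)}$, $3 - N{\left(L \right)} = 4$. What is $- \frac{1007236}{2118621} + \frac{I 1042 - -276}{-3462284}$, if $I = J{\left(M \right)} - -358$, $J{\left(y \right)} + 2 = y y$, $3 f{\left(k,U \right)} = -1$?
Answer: $- \frac{3206107260403}{5501450692773} \approx -0.58278$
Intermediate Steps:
$f{\left(k,U \right)} = - \frac{1}{3}$ ($f{\left(k,U \right)} = \frac{1}{3} \left(-1\right) = - \frac{1}{3}$)
$N{\left(L \right)} = -1$ ($N{\left(L \right)} = 3 - 4 = -1$)
$M = - \frac{2}{3}$ ($M = -1 - - \frac{1}{3} = -1 + \frac{1}{3} = - \frac{2}{3} \approx -0.66667$)
$J{\left(y \right)} = -2 + y^{2}$ ($J{\left(y \right)} = -2 + y y = -2 + y^{2}$)
$I = \frac{3208}{9}$ ($I = \left(-2 + \left(- \frac{2}{3}\right)^{2}\right) - -358 = \left(-2 + \frac{4}{9}\right) + 358 = - \frac{14}{9} + 358 = \frac{3208}{9} \approx 356.44$)
$- \frac{1007236}{2118621} + \frac{I 1042 - -276}{-3462284} = - \frac{1007236}{2118621} + \frac{\frac{3208}{9} \cdot 1042 - -276}{-3462284} = \left(-1007236\right) \frac{1}{2118621} + \left(\frac{3342736}{9} + 276\right) \left(- \frac{1}{3462284}\right) = - \frac{1007236}{2118621} + \frac{3345220}{9} \left(- \frac{1}{3462284}\right) = - \frac{1007236}{2118621} - \frac{836305}{7790139} = - \frac{3206107260403}{5501450692773}$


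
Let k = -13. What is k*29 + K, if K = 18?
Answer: -359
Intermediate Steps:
k*29 + K = -13*29 + 18 = -377 + 18 = -359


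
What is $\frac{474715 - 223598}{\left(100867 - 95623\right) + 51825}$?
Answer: $\frac{251117}{57069} \approx 4.4002$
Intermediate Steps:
$\frac{474715 - 223598}{\left(100867 - 95623\right) + 51825} = \frac{474715 - 223598}{5244 + 51825} = \frac{251117}{57069}$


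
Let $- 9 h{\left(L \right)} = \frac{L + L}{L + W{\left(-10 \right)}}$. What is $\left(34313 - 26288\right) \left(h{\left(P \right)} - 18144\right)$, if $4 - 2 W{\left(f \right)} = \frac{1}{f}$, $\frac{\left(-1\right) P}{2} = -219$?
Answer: $- \frac{1281490507600}{8801} \approx -1.4561 \cdot 10^{8}$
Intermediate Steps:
$P = 438$ ($P = \left(-2\right) \left(-219\right) = 438$)
$W{\left(f \right)} = 2 - \frac{1}{2 f}$
$h{\left(L \right)} = - \frac{2 L}{9 \left(\frac{41}{20} + L\right)}$ ($h{\left(L \right)} = - \frac{\left(L + L\right) \frac{1}{L + \left(2 - \frac{1}{2 \left(-10\right)}\right)}}{9} = - \frac{2 L \frac{1}{L + \left(2 - - \frac{1}{20}\right)}}{9} = - \frac{2 L \frac{1}{L + \left(2 + \frac{1}{20}\right)}}{9} = - \frac{2 L \frac{1}{L + \frac{41}{20}}}{9} = - \frac{2 L \frac{1}{\frac{41}{20} + L}}{9} = - \frac{2 L}{9 \left(\frac{41}{20} + L\right)}$)
$\left(34313 - 26288\right) \left(h{\left(P \right)} - 18144\right) = \left(34313 - 26288\right) \left(\left(-40\right) 438 \frac{1}{369 + 180 \cdot 438} - 18144\right) = 8025 \left(\left(-40\right) 438 \frac{1}{369 + 78840} - 18144\right) = 8025 \left(\left(-40\right) 438 \cdot \frac{1}{79209} - 18144\right) = 8025 \left(- \frac{5840}{26403} - 18144\right) = 8025 \left(- \frac{479061872}{26403}\right) = - \frac{1281490507600}{8801}$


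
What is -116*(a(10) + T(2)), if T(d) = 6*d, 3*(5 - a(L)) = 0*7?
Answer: -1972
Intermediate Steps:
a(L) = 5 (a(L) = 5 - 0*7 = 5 - ⅓*0 = 5 + 0 = 5)
-116*(a(10) + T(2)) = -116*(5 + 6*2) = -116*(5 + 12) = -116*17 = -1972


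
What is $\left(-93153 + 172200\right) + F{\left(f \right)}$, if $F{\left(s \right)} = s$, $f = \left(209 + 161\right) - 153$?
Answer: $79264$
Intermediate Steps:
$f = 217$ ($f = 370 - 153 = 217$)
$\left(-93153 + 172200\right) + F{\left(f \right)} = \left(-93153 + 172200\right) + 217 = 79047 + 217 = 79264$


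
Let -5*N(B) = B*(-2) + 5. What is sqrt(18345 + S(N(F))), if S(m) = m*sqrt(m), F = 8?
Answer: sqrt(458625 + 11*sqrt(55))/5 ≈ 135.46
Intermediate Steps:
N(B) = -1 + 2*B/5 (N(B) = -(B*(-2) + 5)/5 = -(-2*B + 5)/5 = -(5 - 2*B)/5 = -1 + 2*B/5)
S(m) = m**(3/2)
sqrt(18345 + S(N(F))) = sqrt(18345 + (-1 + (2/5)*8)**(3/2)) = sqrt(18345 + (-1 + 16/5)**(3/2)) = sqrt(18345 + (11/5)**(3/2)) = sqrt(18345 + 11*sqrt(55)/25)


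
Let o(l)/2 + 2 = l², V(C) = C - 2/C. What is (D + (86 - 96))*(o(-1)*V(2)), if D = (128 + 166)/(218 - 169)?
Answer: 8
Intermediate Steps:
D = 6 (D = 294/49 = 294*(1/49) = 6)
o(l) = -4 + 2*l²
(D + (86 - 96))*(o(-1)*V(2)) = (6 + (86 - 96))*((-4 + 2*(-1)²)*(2 - 2/2)) = (6 - 10)*((-4 + 2*1)*(2 - 2*½)) = -4*(-4 + 2)*(2 - 1) = -(-8) = -4*(-2) = 8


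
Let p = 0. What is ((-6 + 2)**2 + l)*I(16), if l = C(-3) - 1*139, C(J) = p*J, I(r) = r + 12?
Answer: -3444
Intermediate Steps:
I(r) = 12 + r
C(J) = 0 (C(J) = 0*J = 0)
l = -139 (l = 0 - 1*139 = 0 - 139 = -139)
((-6 + 2)**2 + l)*I(16) = ((-6 + 2)**2 - 139)*(12 + 16) = ((-4)**2 - 139)*28 = (16 - 139)*28 = -123*28 = -3444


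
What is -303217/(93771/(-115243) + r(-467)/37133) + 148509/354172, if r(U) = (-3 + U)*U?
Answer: -459556911501584937113/7725443166812644 ≈ -59486.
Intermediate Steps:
r(U) = U*(-3 + U)
-303217/(93771/(-115243) + r(-467)/37133) + 148509/354172 = -303217/(93771/(-115243) - 467*(-3 - 467)/37133) + 148509/354172 = -303217/(93771*(-1/115243) - 467*(-470)*(1/37133)) + 148509*(1/354172) = -303217/(-93771/115243 + 219490*(1/37133)) + 148509/354172 = -303217/(-93771/115243 + 219490/37133) + 148509/354172 = -303217/21812687527/4279318319 + 148509/354172 = -303217*4279318319/21812687527 + 148509/354172 = -1297562062732223/21812687527 + 148509/354172 = -459556911501584937113/7725443166812644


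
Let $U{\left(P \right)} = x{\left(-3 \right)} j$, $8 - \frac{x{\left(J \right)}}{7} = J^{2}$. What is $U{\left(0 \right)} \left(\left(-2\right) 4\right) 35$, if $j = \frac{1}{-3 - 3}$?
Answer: $- \frac{980}{3} \approx -326.67$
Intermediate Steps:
$j = - \frac{1}{6}$ ($j = \frac{1}{-6} = - \frac{1}{6} \approx -0.16667$)
$x{\left(J \right)} = 56 - 7 J^{2}$
$U{\left(P \right)} = \frac{7}{6}$ ($U{\left(P \right)} = \left(56 - 7 \left(-3\right)^{2}\right) \left(- \frac{1}{6}\right) = \left(56 - 63\right) \left(- \frac{1}{6}\right) = \left(-7\right) \left(- \frac{1}{6}\right) = \frac{7}{6}$)
$U{\left(0 \right)} \left(\left(-2\right) 4\right) 35 = \frac{7 \left(\left(-2\right) 4\right)}{6} \cdot 35 = \frac{7}{6} \left(-8\right) 35 = \left(- \frac{28}{3}\right) 35 = - \frac{980}{3}$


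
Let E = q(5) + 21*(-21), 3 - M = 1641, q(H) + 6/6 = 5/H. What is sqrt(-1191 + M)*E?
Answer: -441*I*sqrt(2829) ≈ -23456.0*I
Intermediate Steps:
q(H) = -1 + 5/H
M = -1638 (M = 3 - 1*1641 = 3 - 1641 = -1638)
E = -441 (E = (5 - 1*5)/5 + 21*(-21) = (5 - 5)/5 - 441 = (1/5)*0 - 441 = 0 - 441 = -441)
sqrt(-1191 + M)*E = sqrt(-1191 - 1638)*(-441) = sqrt(-2829)*(-441) = (I*sqrt(2829))*(-441) = -441*I*sqrt(2829)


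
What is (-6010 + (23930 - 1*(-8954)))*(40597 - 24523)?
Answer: 431972676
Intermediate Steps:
(-6010 + (23930 - 1*(-8954)))*(40597 - 24523) = (-6010 + (23930 + 8954))*16074 = (-6010 + 32884)*16074 = 26874*16074 = 431972676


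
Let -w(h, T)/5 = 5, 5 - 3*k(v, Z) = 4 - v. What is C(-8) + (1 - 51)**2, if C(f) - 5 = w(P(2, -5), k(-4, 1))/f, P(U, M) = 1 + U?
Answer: 20065/8 ≈ 2508.1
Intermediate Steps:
k(v, Z) = 1/3 + v/3 (k(v, Z) = 5/3 - (4 - v)/3 = 5/3 + (-4/3 + v/3) = 1/3 + v/3)
w(h, T) = -25 (w(h, T) = -5*5 = -25)
C(f) = 5 - 25/f
C(-8) + (1 - 51)**2 = (5 - 25/(-8)) + (1 - 51)**2 = (5 - 25*(-1/8)) + (-50)**2 = (5 + 25/8) + 2500 = 65/8 + 2500 = 20065/8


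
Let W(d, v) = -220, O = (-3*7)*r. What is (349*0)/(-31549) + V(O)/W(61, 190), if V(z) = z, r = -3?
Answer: -63/220 ≈ -0.28636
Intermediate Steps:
O = 63 (O = -3*7*(-3) = -21*(-3) = 63)
(349*0)/(-31549) + V(O)/W(61, 190) = (349*0)/(-31549) + 63/(-220) = 0*(-1/31549) + 63*(-1/220) = 0 - 63/220 = -63/220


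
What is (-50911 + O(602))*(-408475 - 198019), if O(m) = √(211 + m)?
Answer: 30877216034 - 606494*√813 ≈ 3.0860e+10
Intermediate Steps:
(-50911 + O(602))*(-408475 - 198019) = (-50911 + √(211 + 602))*(-408475 - 198019) = (-50911 + √813)*(-606494) = 30877216034 - 606494*√813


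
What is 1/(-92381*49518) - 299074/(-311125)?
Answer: 10443669460957/10864490600250 ≈ 0.96127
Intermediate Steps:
1/(-92381*49518) - 299074/(-311125) = -1/92381*1/49518 - 299074*(-1/311125) = -1/4574522358 + 299074/311125 = 10443669460957/10864490600250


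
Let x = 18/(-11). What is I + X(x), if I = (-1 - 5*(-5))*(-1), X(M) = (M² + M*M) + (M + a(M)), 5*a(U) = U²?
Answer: -1086/55 ≈ -19.745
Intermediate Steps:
a(U) = U²/5
x = -18/11 (x = 18*(-1/11) = -18/11 ≈ -1.6364)
X(M) = M + 11*M²/5 (X(M) = (M² + M*M) + (M + M²/5) = (M² + M²) + (M + M²/5) = 2*M² + (M + M²/5) = M + 11*M²/5)
I = -24 (I = (-1 + 25)*(-1) = 24*(-1) = -24)
I + X(x) = -24 + (⅕)*(-18/11)*(5 + 11*(-18/11)) = -24 + (⅕)*(-18/11)*(5 - 18) = -24 + (⅕)*(-18/11)*(-13) = -24 + 234/55 = -1086/55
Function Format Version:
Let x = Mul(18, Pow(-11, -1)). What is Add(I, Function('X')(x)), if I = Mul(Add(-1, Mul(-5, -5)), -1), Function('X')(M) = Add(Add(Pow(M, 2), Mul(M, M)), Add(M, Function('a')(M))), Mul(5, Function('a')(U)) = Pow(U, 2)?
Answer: Rational(-1086, 55) ≈ -19.745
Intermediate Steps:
Function('a')(U) = Mul(Rational(1, 5), Pow(U, 2))
x = Rational(-18, 11) (x = Mul(18, Rational(-1, 11)) = Rational(-18, 11) ≈ -1.6364)
Function('X')(M) = Add(M, Mul(Rational(11, 5), Pow(M, 2))) (Function('X')(M) = Add(Add(Pow(M, 2), Mul(M, M)), Add(M, Mul(Rational(1, 5), Pow(M, 2)))) = Add(Add(Pow(M, 2), Pow(M, 2)), Add(M, Mul(Rational(1, 5), Pow(M, 2)))) = Add(Mul(2, Pow(M, 2)), Add(M, Mul(Rational(1, 5), Pow(M, 2)))) = Add(M, Mul(Rational(11, 5), Pow(M, 2))))
I = -24 (I = Mul(Add(-1, 25), -1) = Mul(24, -1) = -24)
Add(I, Function('X')(x)) = Add(-24, Mul(Rational(1, 5), Rational(-18, 11), Add(5, Mul(11, Rational(-18, 11))))) = Add(-24, Mul(Rational(1, 5), Rational(-18, 11), Add(5, -18))) = Add(-24, Mul(Rational(1, 5), Rational(-18, 11), -13)) = Add(-24, Rational(234, 55)) = Rational(-1086, 55)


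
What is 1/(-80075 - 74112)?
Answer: -1/154187 ≈ -6.4856e-6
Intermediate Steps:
1/(-80075 - 74112) = 1/(-154187) = -1/154187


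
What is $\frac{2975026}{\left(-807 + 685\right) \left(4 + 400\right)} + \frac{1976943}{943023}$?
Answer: $- \frac{451346396169}{7746619604} \approx -58.264$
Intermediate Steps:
$\frac{2975026}{\left(-807 + 685\right) \left(4 + 400\right)} + \frac{1976943}{943023} = \frac{2975026}{\left(-122\right) 404} + 1976943 \cdot \frac{1}{943023} = \frac{2975026}{-49288} + \frac{658981}{314341} = 2975026 \left(- \frac{1}{49288}\right) + \frac{658981}{314341} = - \frac{1487513}{24644} + \frac{658981}{314341} = - \frac{451346396169}{7746619604}$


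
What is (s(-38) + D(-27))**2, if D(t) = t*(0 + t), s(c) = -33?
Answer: 484416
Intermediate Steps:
D(t) = t**2 (D(t) = t*t = t**2)
(s(-38) + D(-27))**2 = (-33 + (-27)**2)**2 = (-33 + 729)**2 = 696**2 = 484416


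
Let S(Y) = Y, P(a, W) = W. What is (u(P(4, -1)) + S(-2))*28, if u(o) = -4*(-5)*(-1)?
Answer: -616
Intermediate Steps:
u(o) = -20 (u(o) = 20*(-1) = -20)
(u(P(4, -1)) + S(-2))*28 = (-20 - 2)*28 = -22*28 = -616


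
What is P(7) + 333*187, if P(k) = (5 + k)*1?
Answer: 62283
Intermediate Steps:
P(k) = 5 + k
P(7) + 333*187 = (5 + 7) + 333*187 = 12 + 62271 = 62283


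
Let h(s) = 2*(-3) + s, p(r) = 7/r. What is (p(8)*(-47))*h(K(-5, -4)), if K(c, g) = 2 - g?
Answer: 0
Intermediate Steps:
h(s) = -6 + s
(p(8)*(-47))*h(K(-5, -4)) = ((7/8)*(-47))*(-6 + (2 - 1*(-4))) = ((7*(1/8))*(-47))*(-6 + (2 + 4)) = ((7/8)*(-47))*(-6 + 6) = -329/8*0 = 0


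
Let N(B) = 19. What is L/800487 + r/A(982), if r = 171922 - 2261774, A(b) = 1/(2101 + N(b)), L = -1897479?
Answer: -394060737855151/88943 ≈ -4.4305e+9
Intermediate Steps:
A(b) = 1/2120 (A(b) = 1/(2101 + 19) = 1/2120)
r = -2089852
L/800487 + r/A(982) = -1897479/800487 - 2089852/1/2120 = -1897479*1/800487 - 2089852*2120 = -210831/88943 - 4430486240 = -394060737855151/88943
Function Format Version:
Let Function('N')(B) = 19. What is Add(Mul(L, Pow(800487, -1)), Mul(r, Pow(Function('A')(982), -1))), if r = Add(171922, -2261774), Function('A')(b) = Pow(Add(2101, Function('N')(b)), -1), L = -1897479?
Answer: Rational(-394060737855151, 88943) ≈ -4.4305e+9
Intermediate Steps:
Function('A')(b) = Rational(1, 2120) (Function('A')(b) = Pow(Add(2101, 19), -1) = Pow(2120, -1) = Rational(1, 2120))
r = -2089852
Add(Mul(L, Pow(800487, -1)), Mul(r, Pow(Function('A')(982), -1))) = Add(Mul(-1897479, Pow(800487, -1)), Mul(-2089852, Pow(Rational(1, 2120), -1))) = Add(Mul(-1897479, Rational(1, 800487)), Mul(-2089852, 2120)) = Add(Rational(-210831, 88943), -4430486240) = Rational(-394060737855151, 88943)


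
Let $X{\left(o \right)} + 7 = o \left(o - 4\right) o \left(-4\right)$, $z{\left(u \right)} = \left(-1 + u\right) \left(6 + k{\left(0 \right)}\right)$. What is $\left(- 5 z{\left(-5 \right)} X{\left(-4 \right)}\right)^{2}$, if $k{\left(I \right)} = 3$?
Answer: $18591322500$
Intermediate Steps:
$z{\left(u \right)} = -9 + 9 u$ ($z{\left(u \right)} = \left(-1 + u\right) \left(6 + 3\right) = \left(-1 + u\right) 9 = -9 + 9 u$)
$X{\left(o \right)} = -7 - 4 o^{2} \left(-4 + o\right)$ ($X{\left(o \right)} = -7 + o \left(o - 4\right) o \left(-4\right) = -7 + o \left(-4 + o\right) o \left(-4\right) = -7 + o^{2} \left(-4 + o\right) \left(-4\right) = -7 - 4 o^{2} \left(-4 + o\right)$)
$\left(- 5 z{\left(-5 \right)} X{\left(-4 \right)}\right)^{2} = \left(- 5 \left(-9 + 9 \left(-5\right)\right) \left(-7 - 4 \left(-4\right)^{3} + 16 \left(-4\right)^{2}\right)\right)^{2} = \left(- 5 \left(-9 - 45\right) \left(-7 - -256 + 16 \cdot 16\right)\right)^{2} = \left(\left(-5\right) \left(-54\right) \left(-7 + 256 + 256\right)\right)^{2} = \left(270 \cdot 505\right)^{2} = 136350^{2} = 18591322500$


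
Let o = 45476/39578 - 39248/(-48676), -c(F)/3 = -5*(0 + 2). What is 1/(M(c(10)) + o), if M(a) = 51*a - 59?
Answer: 240812341/354705822001 ≈ 0.00067891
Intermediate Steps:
c(F) = 30 (c(F) = -(-15)*(0 + 2) = -(-15)*2 = -3*(-10) = 30)
M(a) = -59 + 51*a
o = 470868390/240812341 (o = 45476*(1/39578) - 39248*(-1/48676) = 22738/19789 + 9812/12169 = 470868390/240812341 ≈ 1.9553)
1/(M(c(10)) + o) = 1/((-59 + 51*30) + 470868390/240812341) = 1/((-59 + 1530) + 470868390/240812341) = 1/(1471 + 470868390/240812341) = 1/(354705822001/240812341) = 240812341/354705822001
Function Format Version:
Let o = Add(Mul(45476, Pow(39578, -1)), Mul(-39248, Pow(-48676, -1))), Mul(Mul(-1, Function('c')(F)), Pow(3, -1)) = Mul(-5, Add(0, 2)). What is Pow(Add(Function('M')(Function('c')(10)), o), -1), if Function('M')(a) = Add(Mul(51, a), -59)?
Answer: Rational(240812341, 354705822001) ≈ 0.00067891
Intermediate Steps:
Function('c')(F) = 30 (Function('c')(F) = Mul(-3, Mul(-5, Add(0, 2))) = Mul(-3, Mul(-5, 2)) = Mul(-3, -10) = 30)
Function('M')(a) = Add(-59, Mul(51, a))
o = Rational(470868390, 240812341) (o = Add(Mul(45476, Rational(1, 39578)), Mul(-39248, Rational(-1, 48676))) = Add(Rational(22738, 19789), Rational(9812, 12169)) = Rational(470868390, 240812341) ≈ 1.9553)
Pow(Add(Function('M')(Function('c')(10)), o), -1) = Pow(Add(Add(-59, Mul(51, 30)), Rational(470868390, 240812341)), -1) = Pow(Add(Add(-59, 1530), Rational(470868390, 240812341)), -1) = Pow(Add(1471, Rational(470868390, 240812341)), -1) = Pow(Rational(354705822001, 240812341), -1) = Rational(240812341, 354705822001)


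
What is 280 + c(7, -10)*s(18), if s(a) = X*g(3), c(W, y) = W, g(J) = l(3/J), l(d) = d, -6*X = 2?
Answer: 833/3 ≈ 277.67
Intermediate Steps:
X = -⅓ (X = -⅙*2 = -⅓ ≈ -0.33333)
g(J) = 3/J
s(a) = -⅓ (s(a) = -1/3 = -⅓*1 = -⅓)
280 + c(7, -10)*s(18) = 280 + 7*(-⅓) = 280 - 7/3 = 833/3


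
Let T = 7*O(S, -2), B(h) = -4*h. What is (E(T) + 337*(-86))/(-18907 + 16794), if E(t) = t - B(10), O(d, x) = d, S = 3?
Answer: 28921/2113 ≈ 13.687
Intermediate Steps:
T = 21 (T = 7*3 = 21)
E(t) = 40 + t (E(t) = t - (-4)*10 = t - 1*(-40) = t + 40 = 40 + t)
(E(T) + 337*(-86))/(-18907 + 16794) = ((40 + 21) + 337*(-86))/(-18907 + 16794) = (61 - 28982)/(-2113) = -28921*(-1/2113) = 28921/2113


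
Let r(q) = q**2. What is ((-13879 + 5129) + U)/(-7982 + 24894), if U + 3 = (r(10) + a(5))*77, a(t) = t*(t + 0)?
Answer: 109/2114 ≈ 0.051561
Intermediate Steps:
a(t) = t**2 (a(t) = t*t = t**2)
U = 9622 (U = -3 + (10**2 + 5**2)*77 = -3 + (100 + 25)*77 = -3 + 125*77 = -3 + 9625 = 9622)
((-13879 + 5129) + U)/(-7982 + 24894) = ((-13879 + 5129) + 9622)/(-7982 + 24894) = (-8750 + 9622)/16912 = 872*(1/16912) = 109/2114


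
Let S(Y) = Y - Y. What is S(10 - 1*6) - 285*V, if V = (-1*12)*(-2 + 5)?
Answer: 10260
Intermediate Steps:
S(Y) = 0
V = -36 (V = -12*3 = -36)
S(10 - 1*6) - 285*V = 0 - 285*(-36) = 0 + 10260 = 10260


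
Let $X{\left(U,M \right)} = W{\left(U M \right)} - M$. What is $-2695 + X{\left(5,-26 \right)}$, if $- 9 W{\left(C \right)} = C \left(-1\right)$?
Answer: $- \frac{24151}{9} \approx -2683.4$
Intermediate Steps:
$W{\left(C \right)} = \frac{C}{9}$ ($W{\left(C \right)} = - \frac{C \left(-1\right)}{9} = - \frac{\left(-1\right) C}{9} = \frac{C}{9}$)
$X{\left(U,M \right)} = - M + \frac{M U}{9}$ ($X{\left(U,M \right)} = \frac{U M}{9} - M = \frac{M U}{9} - M = - M + \frac{M U}{9}$)
$-2695 + X{\left(5,-26 \right)} = -2695 + \frac{1}{9} \left(-26\right) \left(-9 + 5\right) = -2695 + \frac{1}{9} \left(-26\right) \left(-4\right) = -2695 + \frac{104}{9} = - \frac{24151}{9}$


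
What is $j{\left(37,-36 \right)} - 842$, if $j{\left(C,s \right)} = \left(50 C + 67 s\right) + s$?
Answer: $-1440$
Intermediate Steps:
$j{\left(C,s \right)} = 50 C + 68 s$
$j{\left(37,-36 \right)} - 842 = \left(50 \cdot 37 + 68 \left(-36\right)\right) - 842 = \left(1850 - 2448\right) - 842 = -598 - 842 = -1440$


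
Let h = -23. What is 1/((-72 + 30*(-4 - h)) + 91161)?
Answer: 1/91659 ≈ 1.0910e-5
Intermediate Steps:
1/((-72 + 30*(-4 - h)) + 91161) = 1/((-72 + 30*(-4 - 1*(-23))) + 91161) = 1/((-72 + 30*(-4 + 23)) + 91161) = 1/((-72 + 30*19) + 91161) = 1/((-72 + 570) + 91161) = 1/(498 + 91161) = 1/91659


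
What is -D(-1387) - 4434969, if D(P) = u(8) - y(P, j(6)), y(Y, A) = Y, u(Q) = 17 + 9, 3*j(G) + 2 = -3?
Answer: -4436382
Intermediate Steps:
j(G) = -5/3 (j(G) = -⅔ + (⅓)*(-3) = -⅔ - 1 = -5/3)
u(Q) = 26
D(P) = 26 - P
-D(-1387) - 4434969 = -(26 - 1*(-1387)) - 4434969 = -(26 + 1387) - 4434969 = -1*1413 - 4434969 = -1413 - 4434969 = -4436382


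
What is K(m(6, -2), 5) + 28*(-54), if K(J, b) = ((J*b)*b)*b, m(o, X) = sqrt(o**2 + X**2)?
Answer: -1512 + 250*sqrt(10) ≈ -721.43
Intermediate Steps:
m(o, X) = sqrt(X**2 + o**2)
K(J, b) = J*b**3 (K(J, b) = (J*b**2)*b = J*b**3)
K(m(6, -2), 5) + 28*(-54) = sqrt((-2)**2 + 6**2)*5**3 + 28*(-54) = sqrt(4 + 36)*125 - 1512 = sqrt(40)*125 - 1512 = (2*sqrt(10))*125 - 1512 = 250*sqrt(10) - 1512 = -1512 + 250*sqrt(10)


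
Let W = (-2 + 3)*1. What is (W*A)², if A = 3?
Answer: 9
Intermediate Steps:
W = 1 (W = 1*1 = 1)
(W*A)² = (1*3)² = 3² = 9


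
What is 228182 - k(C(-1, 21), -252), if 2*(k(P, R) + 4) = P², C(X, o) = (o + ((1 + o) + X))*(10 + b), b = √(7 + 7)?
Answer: 127638 - 17640*√14 ≈ 61635.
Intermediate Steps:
b = √14 ≈ 3.7417
C(X, o) = (10 + √14)*(1 + X + 2*o) (C(X, o) = (o + ((1 + o) + X))*(10 + √14) = (o + (1 + X + o))*(10 + √14) = (1 + X + 2*o)*(10 + √14) = (10 + √14)*(1 + X + 2*o))
k(P, R) = -4 + P²/2
228182 - k(C(-1, 21), -252) = 228182 - (-4 + (10 + √14 + 10*(-1) + 20*21 - √14 + 2*21*√14)²/2) = 228182 - (-4 + (10 + √14 - 10 + 420 - √14 + 42*√14)²/2) = 228182 - (-4 + (420 + 42*√14)²/2) = 228182 + (4 - (420 + 42*√14)²/2) = 228186 - (420 + 42*√14)²/2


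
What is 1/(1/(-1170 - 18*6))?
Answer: -1278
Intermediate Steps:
1/(1/(-1170 - 18*6)) = 1/(1/(-1170 - 108)) = 1/(1/(-1278)) = 1/(-1/1278) = -1278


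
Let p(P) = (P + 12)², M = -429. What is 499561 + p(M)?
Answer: 673450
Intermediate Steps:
p(P) = (12 + P)²
499561 + p(M) = 499561 + (12 - 429)² = 499561 + (-417)² = 499561 + 173889 = 673450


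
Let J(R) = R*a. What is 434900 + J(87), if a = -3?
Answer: 434639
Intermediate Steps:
J(R) = -3*R (J(R) = R*(-3) = -3*R)
434900 + J(87) = 434900 - 3*87 = 434900 - 261 = 434639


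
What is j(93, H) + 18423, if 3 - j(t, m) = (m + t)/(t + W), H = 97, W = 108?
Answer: 3703436/201 ≈ 18425.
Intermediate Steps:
j(t, m) = 3 - (m + t)/(108 + t) (j(t, m) = 3 - (m + t)/(t + 108) = 3 - (m + t)/(108 + t))
j(93, H) + 18423 = (324 - 1*97 + 2*93)/(108 + 93) + 18423 = (324 - 97 + 186)/201 + 18423 = (1/201)*413 + 18423 = 413/201 + 18423 = 3703436/201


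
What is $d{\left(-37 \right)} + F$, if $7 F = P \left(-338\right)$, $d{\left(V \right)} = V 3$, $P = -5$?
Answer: $\frac{913}{7} \approx 130.43$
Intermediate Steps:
$d{\left(V \right)} = 3 V$
$F = \frac{1690}{7}$ ($F = \frac{\left(-5\right) \left(-338\right)}{7} = \frac{1}{7} \cdot 1690 = \frac{1690}{7} \approx 241.43$)
$d{\left(-37 \right)} + F = 3 \left(-37\right) + \frac{1690}{7} = -111 + \frac{1690}{7} = \frac{913}{7}$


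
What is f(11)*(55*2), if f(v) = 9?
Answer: 990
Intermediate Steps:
f(11)*(55*2) = 9*(55*2) = 9*110 = 990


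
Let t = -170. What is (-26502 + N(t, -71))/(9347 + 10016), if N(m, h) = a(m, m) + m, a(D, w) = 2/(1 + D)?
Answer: -4507570/3272347 ≈ -1.3775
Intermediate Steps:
a(D, w) = 2/(1 + D)
N(m, h) = m + 2/(1 + m) (N(m, h) = 2/(1 + m) + m = m + 2/(1 + m))
(-26502 + N(t, -71))/(9347 + 10016) = (-26502 + (2 - 170*(1 - 170))/(1 - 170))/(9347 + 10016) = (-26502 + (2 - 170*(-169))/(-169))/19363 = (-26502 - (2 + 28730)/169)*(1/19363) = (-26502 - 1/169*28732)*(1/19363) = (-26502 - 28732/169)*(1/19363) = -4507570/169*1/19363 = -4507570/3272347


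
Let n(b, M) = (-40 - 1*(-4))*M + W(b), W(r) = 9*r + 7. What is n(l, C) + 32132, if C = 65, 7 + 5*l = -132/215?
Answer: 32019192/1075 ≈ 29785.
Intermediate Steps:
l = -1637/1075 (l = -7/5 + (-132/215)/5 = -7/5 + (-132*1/215)/5 = -7/5 + (⅕)*(-132/215) = -7/5 - 132/1075 = -1637/1075 ≈ -1.5228)
W(r) = 7 + 9*r
n(b, M) = 7 - 36*M + 9*b (n(b, M) = (-40 - 1*(-4))*M + (7 + 9*b) = (-40 + 4)*M + (7 + 9*b) = -36*M + (7 + 9*b) = 7 - 36*M + 9*b)
n(l, C) + 32132 = (7 - 36*65 + 9*(-1637/1075)) + 32132 = (7 - 2340 - 14733/1075) + 32132 = -2522708/1075 + 32132 = 32019192/1075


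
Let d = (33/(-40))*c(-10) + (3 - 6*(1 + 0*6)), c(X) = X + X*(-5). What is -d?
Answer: 36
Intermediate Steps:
c(X) = -4*X (c(X) = X - 5*X = -4*X)
d = -36 (d = (33/(-40))*(-4*(-10)) + (3 - 6*(1 + 0*6)) = (33*(-1/40))*40 + (3 - 6*(1 + 0)) = -33/40*40 + (3 - 6*1) = -33 + (3 - 6) = -33 - 3 = -36)
-d = -1*(-36) = 36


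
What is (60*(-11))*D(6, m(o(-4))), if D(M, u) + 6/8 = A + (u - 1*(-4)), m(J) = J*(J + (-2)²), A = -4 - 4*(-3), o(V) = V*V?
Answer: -218625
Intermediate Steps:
o(V) = V²
A = 8 (A = -4 + 12 = 8)
m(J) = J*(4 + J) (m(J) = J*(J + 4) = J*(4 + J))
D(M, u) = 45/4 + u (D(M, u) = -¾ + (8 + (u - 1*(-4))) = -¾ + (8 + (u + 4)) = -¾ + (8 + (4 + u)) = -¾ + (12 + u) = 45/4 + u)
(60*(-11))*D(6, m(o(-4))) = (60*(-11))*(45/4 + (-4)²*(4 + (-4)²)) = -660*(45/4 + 16*(4 + 16)) = -660*(45/4 + 16*20) = -660*(45/4 + 320) = -660*1325/4 = -218625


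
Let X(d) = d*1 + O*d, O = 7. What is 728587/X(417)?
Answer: 728587/3336 ≈ 218.40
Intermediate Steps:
X(d) = 8*d (X(d) = d*1 + 7*d = d + 7*d = 8*d)
728587/X(417) = 728587/((8*417)) = 728587/3336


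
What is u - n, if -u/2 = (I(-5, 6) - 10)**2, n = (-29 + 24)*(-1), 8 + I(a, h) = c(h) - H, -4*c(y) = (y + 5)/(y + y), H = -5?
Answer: -408985/1152 ≈ -355.02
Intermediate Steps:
c(y) = -(5 + y)/(8*y) (c(y) = -(y + 5)/(4*(y + y)) = -(5 + y)/(4*(2*y)) = -(5 + y)*1/(2*y)/4 = -(5 + y)/(8*y))
I(a, h) = -3 + (-5 - h)/(8*h) (I(a, h) = -8 + ((-5 - h)/(8*h) - 1*(-5)) = -8 + ((-5 - h)/(8*h) + 5) = -8 + (5 + (-5 - h)/(8*h)) = -3 + (-5 - h)/(8*h))
n = 5 (n = -5*(-1) = 5)
u = -403225/1152 (u = -2*((5/8)*(-1 - 5*6)/6 - 10)**2 = -2*((5/8)*(1/6)*(-1 - 30) - 10)**2 = -2*((5/8)*(1/6)*(-31) - 10)**2 = -2*(-155/48 - 10)**2 = -2*(-635/48)**2 = -2*403225/2304 = -403225/1152 ≈ -350.02)
u - n = -403225/1152 - 1*5 = -403225/1152 - 5 = -408985/1152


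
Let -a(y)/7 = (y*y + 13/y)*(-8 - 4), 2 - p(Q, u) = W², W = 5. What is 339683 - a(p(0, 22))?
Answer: 6791773/23 ≈ 2.9529e+5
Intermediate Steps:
p(Q, u) = -23 (p(Q, u) = 2 - 1*5² = 2 - 1*25 = 2 - 25 = -23)
a(y) = 84*y² + 1092/y (a(y) = -7*(y*y + 13/y)*(-8 - 4) = -7*(y² + 13/y)*(-12) = -7*(-156/y - 12*y²) = 84*y² + 1092/y)
339683 - a(p(0, 22)) = 339683 - 84*(13 + (-23)³)/(-23) = 339683 - 84*(-1)*(13 - 12167)/23 = 339683 - 84*(-1)*(-12154)/23 = 339683 - 1*1020936/23 = 339683 - 1020936/23 = 6791773/23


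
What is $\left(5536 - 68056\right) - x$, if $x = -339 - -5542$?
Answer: $-67723$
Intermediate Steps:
$x = 5203$ ($x = -339 + 5542 = 5203$)
$\left(5536 - 68056\right) - x = \left(5536 - 68056\right) - 5203 = -62520 - 5203 = -67723$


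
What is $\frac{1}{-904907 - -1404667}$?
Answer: $\frac{1}{499760} \approx 2.001 \cdot 10^{-6}$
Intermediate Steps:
$\frac{1}{-904907 - -1404667} = \frac{1}{-904907 + 1404667} = \frac{1}{499760}$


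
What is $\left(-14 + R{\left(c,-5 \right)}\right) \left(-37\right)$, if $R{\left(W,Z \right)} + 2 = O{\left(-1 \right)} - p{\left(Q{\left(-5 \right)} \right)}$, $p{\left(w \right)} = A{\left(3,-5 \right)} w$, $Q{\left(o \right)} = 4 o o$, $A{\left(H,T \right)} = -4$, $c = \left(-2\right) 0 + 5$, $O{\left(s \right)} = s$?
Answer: $-14171$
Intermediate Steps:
$c = 5$ ($c = 0 + 5 = 5$)
$Q{\left(o \right)} = 4 o^{2}$
$p{\left(w \right)} = - 4 w$
$R{\left(W,Z \right)} = 397$ ($R{\left(W,Z \right)} = -2 - \left(1 - 4 \cdot 4 \left(-5\right)^{2}\right) = -2 - \left(1 - 4 \cdot 4 \cdot 25\right) = -2 - \left(1 - 400\right) = -2 - -399 = -2 + \left(-1 + 400\right) = -2 + 399 = 397$)
$\left(-14 + R{\left(c,-5 \right)}\right) \left(-37\right) = \left(-14 + 397\right) \left(-37\right) = 383 \left(-37\right) = -14171$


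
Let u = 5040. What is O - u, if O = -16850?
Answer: -21890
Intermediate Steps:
O - u = -16850 - 1*5040 = -16850 - 5040 = -21890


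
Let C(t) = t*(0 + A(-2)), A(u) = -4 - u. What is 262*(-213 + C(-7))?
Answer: -52138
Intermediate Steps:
C(t) = -2*t (C(t) = t*(0 + (-4 - 1*(-2))) = t*(0 + (-4 + 2)) = t*(0 - 2) = t*(-2) = -2*t)
262*(-213 + C(-7)) = 262*(-213 - 2*(-7)) = 262*(-213 + 14) = 262*(-199) = -52138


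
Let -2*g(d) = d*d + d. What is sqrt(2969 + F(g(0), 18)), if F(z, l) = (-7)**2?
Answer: sqrt(3018) ≈ 54.936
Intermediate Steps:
g(d) = -d/2 - d**2/2 (g(d) = -(d*d + d)/2 = -(d**2 + d)/2 = -(d + d**2)/2 = -d/2 - d**2/2)
F(z, l) = 49
sqrt(2969 + F(g(0), 18)) = sqrt(2969 + 49) = sqrt(3018)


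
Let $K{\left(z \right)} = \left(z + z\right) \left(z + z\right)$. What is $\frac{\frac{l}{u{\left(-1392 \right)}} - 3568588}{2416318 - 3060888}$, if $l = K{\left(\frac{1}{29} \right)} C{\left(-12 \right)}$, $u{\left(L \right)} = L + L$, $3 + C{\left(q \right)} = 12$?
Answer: $\frac{696274341859}{125763341840} \approx 5.5364$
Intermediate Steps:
$K{\left(z \right)} = 4 z^{2}$ ($K{\left(z \right)} = 2 z 2 z = 4 z^{2}$)
$C{\left(q \right)} = 9$ ($C{\left(q \right)} = -3 + 12 = 9$)
$u{\left(L \right)} = 2 L$
$l = \frac{36}{841}$ ($l = 4 \left(\frac{1}{29}\right)^{2} \cdot 9 = \frac{4}{841} \cdot 9 = \frac{36}{841} \approx 0.042806$)
$\frac{\frac{l}{u{\left(-1392 \right)}} - 3568588}{2416318 - 3060888} = \frac{\frac{36}{841 \cdot 2 \left(-1392\right)} - 3568588}{2416318 - 3060888} = \frac{\frac{36}{841 \left(-2784\right)} - 3568588}{-644570} = \left(\frac{36}{841} \left(- \frac{1}{2784}\right) - 3568588\right) \left(- \frac{1}{644570}\right) = \left(- \frac{3}{195112} - 3568588\right) \left(- \frac{1}{644570}\right) = \left(- \frac{696274341859}{195112}\right) \left(- \frac{1}{644570}\right) = \frac{696274341859}{125763341840}$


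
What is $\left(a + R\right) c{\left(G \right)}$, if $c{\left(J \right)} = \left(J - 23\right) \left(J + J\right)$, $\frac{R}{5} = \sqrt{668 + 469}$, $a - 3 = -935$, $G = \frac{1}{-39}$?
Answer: $- \frac{1673872}{1521} + \frac{8980 \sqrt{1137}}{1521} \approx -901.43$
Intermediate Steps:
$G = - \frac{1}{39} \approx -0.025641$
$a = -932$ ($a = 3 - 935 = -932$)
$R = 5 \sqrt{1137}$ ($R = 5 \sqrt{668 + 469} = 5 \sqrt{1137} \approx 168.6$)
$c{\left(J \right)} = 2 J \left(-23 + J\right)$ ($c{\left(J \right)} = \left(-23 + J\right) 2 J = 2 J \left(-23 + J\right)$)
$\left(a + R\right) c{\left(G \right)} = \left(-932 + 5 \sqrt{1137}\right) 2 \left(- \frac{1}{39}\right) \left(-23 - \frac{1}{39}\right) = \left(-932 + 5 \sqrt{1137}\right) 2 \left(- \frac{1}{39}\right) \left(- \frac{898}{39}\right) = \left(-932 + 5 \sqrt{1137}\right) \frac{1796}{1521} = - \frac{1673872}{1521} + \frac{8980 \sqrt{1137}}{1521}$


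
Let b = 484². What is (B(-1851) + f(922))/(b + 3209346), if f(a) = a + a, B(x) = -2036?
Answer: -96/1721801 ≈ -5.5756e-5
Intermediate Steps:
b = 234256
f(a) = 2*a
(B(-1851) + f(922))/(b + 3209346) = (-2036 + 2*922)/(234256 + 3209346) = (-2036 + 1844)/3443602 = -192*1/3443602 = -96/1721801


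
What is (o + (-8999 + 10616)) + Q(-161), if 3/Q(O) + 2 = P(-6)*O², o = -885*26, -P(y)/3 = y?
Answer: -9981460365/466576 ≈ -21393.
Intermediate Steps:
P(y) = -3*y
o = -23010
Q(O) = 3/(-2 + 18*O²) (Q(O) = 3/(-2 + (-3*(-6))*O²) = 3/(-2 + 18*O²))
(o + (-8999 + 10616)) + Q(-161) = (-23010 + (-8999 + 10616)) + 3/(2*(-1 + 9*(-161)²)) = (-23010 + 1617) + 3/(2*(-1 + 9*25921)) = -21393 + 3/(2*(-1 + 233289)) = -21393 + (3/2)/233288 = -21393 + (3/2)*(1/233288) = -21393 + 3/466576 = -9981460365/466576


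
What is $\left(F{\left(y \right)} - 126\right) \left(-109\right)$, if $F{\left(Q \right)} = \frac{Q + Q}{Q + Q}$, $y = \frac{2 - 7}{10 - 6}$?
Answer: $13625$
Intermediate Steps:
$y = - \frac{5}{4} \approx -1.25$
$F{\left(Q \right)} = 1$ ($F{\left(Q \right)} = \frac{2 Q}{2 Q} = 2 Q \frac{1}{2 Q} = 1$)
$\left(F{\left(y \right)} - 126\right) \left(-109\right) = \left(1 - 126\right) \left(-109\right) = \left(-125\right) \left(-109\right) = 13625$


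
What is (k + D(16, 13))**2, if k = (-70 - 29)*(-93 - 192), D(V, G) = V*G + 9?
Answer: 808378624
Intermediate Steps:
D(V, G) = 9 + G*V (D(V, G) = G*V + 9 = 9 + G*V)
k = 28215 (k = -99*(-285) = 28215)
(k + D(16, 13))**2 = (28215 + (9 + 13*16))**2 = (28215 + (9 + 208))**2 = (28215 + 217)**2 = 28432**2 = 808378624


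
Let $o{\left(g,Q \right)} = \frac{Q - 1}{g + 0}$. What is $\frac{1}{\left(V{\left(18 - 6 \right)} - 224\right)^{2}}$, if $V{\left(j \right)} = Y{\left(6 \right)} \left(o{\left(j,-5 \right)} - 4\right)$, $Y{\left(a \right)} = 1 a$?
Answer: $\frac{1}{63001} \approx 1.5873 \cdot 10^{-5}$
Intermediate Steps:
$Y{\left(a \right)} = a$
$o{\left(g,Q \right)} = \frac{-1 + Q}{g}$
$V{\left(j \right)} = -24 - \frac{36}{j}$ ($V{\left(j \right)} = 6 \left(\frac{-1 - 5}{j} - 4\right) = 6 \left(\frac{1}{j} \left(-6\right) - 4\right) = 6 \left(- \frac{6}{j} - 4\right) = 6 \left(-4 - \frac{6}{j}\right) = -24 - \frac{36}{j}$)
$\frac{1}{\left(V{\left(18 - 6 \right)} - 224\right)^{2}} = \frac{1}{\left(\left(-24 - \frac{36}{18 - 6}\right) - 224\right)^{2}} = \frac{1}{\left(\left(-24 - \frac{36}{12}\right) - 224\right)^{2}} = \frac{1}{\left(\left(-24 - 3\right) - 224\right)^{2}} = \frac{1}{\left(-27 - 224\right)^{2}} = \frac{1}{\left(-251\right)^{2}} = \frac{1}{63001}$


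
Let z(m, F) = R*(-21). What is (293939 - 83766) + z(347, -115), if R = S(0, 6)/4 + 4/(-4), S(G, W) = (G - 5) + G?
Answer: 840881/4 ≈ 2.1022e+5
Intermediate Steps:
S(G, W) = -5 + 2*G (S(G, W) = (-5 + G) + G = -5 + 2*G)
R = -9/4 (R = (-5 + 2*0)/4 + 4/(-4) = (-5 + 0)*(1/4) + 4*(-1/4) = -5*1/4 - 1 = -5/4 - 1 = -9/4 ≈ -2.2500)
z(m, F) = 189/4 (z(m, F) = -9/4*(-21) = 189/4)
(293939 - 83766) + z(347, -115) = (293939 - 83766) + 189/4 = 210173 + 189/4 = 840881/4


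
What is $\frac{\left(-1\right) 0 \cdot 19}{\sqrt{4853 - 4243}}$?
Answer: $0$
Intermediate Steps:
$\frac{\left(-1\right) 0 \cdot 19}{\sqrt{4853 - 4243}} = \frac{\left(-1\right) 0}{\sqrt{610}} = 0 \frac{\sqrt{610}}{610} = 0$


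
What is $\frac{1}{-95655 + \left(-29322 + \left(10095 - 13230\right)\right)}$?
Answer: $- \frac{1}{128112} \approx -7.8057 \cdot 10^{-6}$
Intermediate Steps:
$\frac{1}{-95655 + \left(-29322 + \left(10095 - 13230\right)\right)} = \frac{1}{-95655 - 32457} = \frac{1}{-128112} = - \frac{1}{128112}$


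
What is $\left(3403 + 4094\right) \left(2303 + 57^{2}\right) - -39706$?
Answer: $41663050$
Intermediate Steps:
$\left(3403 + 4094\right) \left(2303 + 57^{2}\right) - -39706 = 7497 \left(2303 + 3249\right) + 39706 = 7497 \cdot 5552 + 39706 = 41623344 + 39706 = 41663050$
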